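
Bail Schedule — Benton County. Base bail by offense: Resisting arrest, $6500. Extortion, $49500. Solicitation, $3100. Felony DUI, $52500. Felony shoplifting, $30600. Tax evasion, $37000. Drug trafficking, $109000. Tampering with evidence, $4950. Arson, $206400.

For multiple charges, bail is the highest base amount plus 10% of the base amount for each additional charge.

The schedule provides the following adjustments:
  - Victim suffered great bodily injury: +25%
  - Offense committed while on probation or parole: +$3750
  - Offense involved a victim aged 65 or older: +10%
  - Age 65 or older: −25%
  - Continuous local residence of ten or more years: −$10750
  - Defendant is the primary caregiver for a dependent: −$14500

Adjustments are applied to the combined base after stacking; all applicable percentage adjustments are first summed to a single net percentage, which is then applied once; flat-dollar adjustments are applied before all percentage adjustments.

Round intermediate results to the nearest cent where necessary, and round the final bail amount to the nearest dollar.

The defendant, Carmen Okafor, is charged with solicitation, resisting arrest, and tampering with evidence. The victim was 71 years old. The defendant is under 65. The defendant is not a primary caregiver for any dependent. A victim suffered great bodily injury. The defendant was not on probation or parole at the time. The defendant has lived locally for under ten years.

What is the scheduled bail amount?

Base amounts from the schedule: solicitation $3100; resisting arrest $6500; tampering with evidence $4950.
Stacking rule: highest base plus 10% of each additional charge. Highest is resisting arrest at $6500. Additional: $3100 × 10% = $310; $4950 × 10% = $495. Combined base = $6500 + $805 = $7305.
Net percentage adjustment: +25% +10% = +35%. $7305 × 1.35 = $9861.75.
Rounded to the nearest dollar: $9862.

$9862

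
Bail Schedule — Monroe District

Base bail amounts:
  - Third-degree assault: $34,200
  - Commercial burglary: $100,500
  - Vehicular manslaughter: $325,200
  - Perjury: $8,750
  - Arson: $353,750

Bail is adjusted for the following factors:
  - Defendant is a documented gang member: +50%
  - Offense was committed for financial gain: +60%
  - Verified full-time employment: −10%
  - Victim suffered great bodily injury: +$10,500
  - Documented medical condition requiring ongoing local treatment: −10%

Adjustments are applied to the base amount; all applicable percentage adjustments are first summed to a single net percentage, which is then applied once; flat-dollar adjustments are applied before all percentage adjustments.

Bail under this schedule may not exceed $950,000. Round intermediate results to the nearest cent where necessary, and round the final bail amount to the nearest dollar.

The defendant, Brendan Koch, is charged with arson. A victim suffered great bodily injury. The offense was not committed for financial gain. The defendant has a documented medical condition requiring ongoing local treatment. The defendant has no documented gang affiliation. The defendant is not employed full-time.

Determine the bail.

$327,825

Base amounts from the schedule: arson $353,750.
Single charge. Combined base = $353,750.
Victim suffered great bodily injury (+$10,500 flat): $353,750 + $10,500 = $364,250.
Documented medical condition requiring ongoing local treatment (−10%): $364,250 × 0.9 = $327,825.
$327,825 is within the $950,000 maximum.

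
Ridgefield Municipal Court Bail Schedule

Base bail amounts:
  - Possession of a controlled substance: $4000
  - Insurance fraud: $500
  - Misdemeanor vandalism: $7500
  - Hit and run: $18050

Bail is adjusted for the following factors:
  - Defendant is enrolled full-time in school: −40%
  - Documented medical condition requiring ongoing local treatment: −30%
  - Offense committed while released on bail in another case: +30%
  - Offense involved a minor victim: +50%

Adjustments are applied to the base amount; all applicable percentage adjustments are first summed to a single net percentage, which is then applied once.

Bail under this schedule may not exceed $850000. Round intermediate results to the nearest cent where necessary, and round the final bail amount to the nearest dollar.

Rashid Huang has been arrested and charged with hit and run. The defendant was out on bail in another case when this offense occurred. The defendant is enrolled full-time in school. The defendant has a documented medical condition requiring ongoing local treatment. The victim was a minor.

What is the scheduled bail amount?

Base amounts from the schedule: hit and run $18050.
Single charge. Combined base = $18050.
Net percentage adjustment: −40% −30% +30% +50% = +10%. $18050 × 1.1 = $19855.
$19855 is within the $850000 maximum.

$19855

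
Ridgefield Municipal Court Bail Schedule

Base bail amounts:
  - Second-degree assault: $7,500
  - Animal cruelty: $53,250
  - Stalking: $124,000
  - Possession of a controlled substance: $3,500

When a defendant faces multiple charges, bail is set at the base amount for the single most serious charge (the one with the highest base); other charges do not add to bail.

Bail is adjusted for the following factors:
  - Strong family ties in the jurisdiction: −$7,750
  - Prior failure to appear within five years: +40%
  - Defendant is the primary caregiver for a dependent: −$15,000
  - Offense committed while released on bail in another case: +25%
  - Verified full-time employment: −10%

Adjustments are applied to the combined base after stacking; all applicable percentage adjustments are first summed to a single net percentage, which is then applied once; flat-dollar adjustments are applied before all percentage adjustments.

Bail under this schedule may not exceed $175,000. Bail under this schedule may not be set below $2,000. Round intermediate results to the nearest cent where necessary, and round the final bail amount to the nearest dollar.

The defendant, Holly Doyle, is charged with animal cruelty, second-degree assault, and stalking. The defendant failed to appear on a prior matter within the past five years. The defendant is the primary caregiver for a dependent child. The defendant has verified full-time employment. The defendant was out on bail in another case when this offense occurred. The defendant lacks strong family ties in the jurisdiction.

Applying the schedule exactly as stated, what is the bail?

$168,950

Base amounts from the schedule: animal cruelty $53,250; second-degree assault $7,500; stalking $124,000.
Stacking rule: use the highest base only. Highest is stalking at $124,000. Combined base = $124,000.
Defendant is the primary caregiver for a dependent (−$15,000 flat): $124,000 − $15,000 = $109,000.
Net percentage adjustment: +40% +25% −10% = +55%. $109,000 × 1.55 = $168,950.
$168,950 is within the $175,000 maximum.
$168,950 is at or above the $2,000 minimum.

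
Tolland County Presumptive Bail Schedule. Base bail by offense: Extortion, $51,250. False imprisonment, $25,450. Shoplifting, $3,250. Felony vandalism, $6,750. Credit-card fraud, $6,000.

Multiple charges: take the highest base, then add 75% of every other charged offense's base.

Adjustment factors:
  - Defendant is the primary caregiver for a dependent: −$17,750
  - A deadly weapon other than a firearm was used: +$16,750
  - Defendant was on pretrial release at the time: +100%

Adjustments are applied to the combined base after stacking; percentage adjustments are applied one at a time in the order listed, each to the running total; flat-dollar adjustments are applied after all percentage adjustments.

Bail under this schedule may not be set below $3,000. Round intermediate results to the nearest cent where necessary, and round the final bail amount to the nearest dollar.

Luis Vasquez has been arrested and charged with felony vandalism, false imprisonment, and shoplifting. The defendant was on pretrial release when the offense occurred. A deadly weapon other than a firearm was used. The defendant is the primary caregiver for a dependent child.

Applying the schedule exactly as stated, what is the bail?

$64,900

Base amounts from the schedule: felony vandalism $6,750; false imprisonment $25,450; shoplifting $3,250.
Stacking rule: highest base plus 75% of each additional charge. Highest is false imprisonment at $25,450. Additional: $6,750 × 75% = $5,062.50; $3,250 × 75% = $2,437.50. Combined base = $25,450 + $7,500 = $32,950.
Defendant was on pretrial release at the time (+100%): $32,950 × 2 = $65,900.
Defendant is the primary caregiver for a dependent (−$17,750 flat): $65,900 − $17,750 = $48,150.
A deadly weapon other than a firearm was used (+$16,750 flat): $48,150 + $16,750 = $64,900.
$64,900 is at or above the $3,000 minimum.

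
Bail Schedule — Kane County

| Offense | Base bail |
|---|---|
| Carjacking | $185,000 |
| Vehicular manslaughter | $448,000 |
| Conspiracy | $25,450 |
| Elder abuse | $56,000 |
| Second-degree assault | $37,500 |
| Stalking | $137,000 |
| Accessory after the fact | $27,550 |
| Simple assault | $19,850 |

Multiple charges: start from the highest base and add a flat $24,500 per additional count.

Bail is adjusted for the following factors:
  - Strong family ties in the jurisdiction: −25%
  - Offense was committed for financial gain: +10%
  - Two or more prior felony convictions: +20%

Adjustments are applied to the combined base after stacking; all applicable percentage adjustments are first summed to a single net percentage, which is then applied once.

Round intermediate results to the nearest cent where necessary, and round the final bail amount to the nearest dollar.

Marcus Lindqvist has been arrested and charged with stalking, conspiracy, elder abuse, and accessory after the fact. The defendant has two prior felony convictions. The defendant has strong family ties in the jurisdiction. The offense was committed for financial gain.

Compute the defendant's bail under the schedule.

Base amounts from the schedule: stalking $137,000; conspiracy $25,450; elder abuse $56,000; accessory after the fact $27,550.
Stacking rule: highest base plus $24,500 per additional charge. Highest is stalking at $137,000; 3 additional charges → +$73,500. Combined base = $210,500.
Net percentage adjustment: −25% +10% +20% = +5%. $210,500 × 1.05 = $221,025.

$221,025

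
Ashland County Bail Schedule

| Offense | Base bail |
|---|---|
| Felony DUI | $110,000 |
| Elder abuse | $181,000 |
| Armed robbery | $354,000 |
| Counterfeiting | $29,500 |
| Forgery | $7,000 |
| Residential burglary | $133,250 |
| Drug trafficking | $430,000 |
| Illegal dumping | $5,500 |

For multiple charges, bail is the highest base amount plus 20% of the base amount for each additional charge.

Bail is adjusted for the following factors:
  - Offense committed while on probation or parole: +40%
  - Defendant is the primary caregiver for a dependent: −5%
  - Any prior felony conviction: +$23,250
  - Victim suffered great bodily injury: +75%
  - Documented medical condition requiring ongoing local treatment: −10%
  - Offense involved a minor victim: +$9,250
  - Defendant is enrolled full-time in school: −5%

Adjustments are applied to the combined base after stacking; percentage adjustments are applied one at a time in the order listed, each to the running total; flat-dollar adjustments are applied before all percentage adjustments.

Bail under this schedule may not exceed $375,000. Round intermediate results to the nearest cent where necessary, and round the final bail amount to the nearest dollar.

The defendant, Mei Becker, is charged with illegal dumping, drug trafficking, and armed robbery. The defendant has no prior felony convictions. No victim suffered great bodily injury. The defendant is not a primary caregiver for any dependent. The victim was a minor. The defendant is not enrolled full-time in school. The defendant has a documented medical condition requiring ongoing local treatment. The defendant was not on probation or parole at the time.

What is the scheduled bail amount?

Base amounts from the schedule: illegal dumping $5,500; drug trafficking $430,000; armed robbery $354,000.
Stacking rule: highest base plus 20% of each additional charge. Highest is drug trafficking at $430,000. Additional: $5,500 × 20% = $1,100; $354,000 × 20% = $70,800. Combined base = $430,000 + $71,900 = $501,900.
Offense involved a minor victim (+$9,250 flat): $501,900 + $9,250 = $511,150.
Documented medical condition requiring ongoing local treatment (−10%): $511,150 × 0.9 = $460,035.
Result $460,035 exceeds the maximum of $375,000; bail is capped at $375,000.

$375,000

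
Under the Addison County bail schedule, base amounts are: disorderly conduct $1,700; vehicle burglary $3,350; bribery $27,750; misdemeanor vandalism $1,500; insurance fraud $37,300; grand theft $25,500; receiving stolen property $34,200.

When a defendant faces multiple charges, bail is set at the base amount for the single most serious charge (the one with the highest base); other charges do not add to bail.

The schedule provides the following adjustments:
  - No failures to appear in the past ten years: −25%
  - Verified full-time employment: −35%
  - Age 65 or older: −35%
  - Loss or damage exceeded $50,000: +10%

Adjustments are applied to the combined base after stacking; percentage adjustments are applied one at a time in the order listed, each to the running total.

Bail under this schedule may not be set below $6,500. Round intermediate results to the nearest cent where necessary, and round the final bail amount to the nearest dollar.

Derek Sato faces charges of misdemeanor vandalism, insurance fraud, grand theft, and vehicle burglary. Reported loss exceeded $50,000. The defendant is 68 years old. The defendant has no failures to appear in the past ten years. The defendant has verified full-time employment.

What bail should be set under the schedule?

Base amounts from the schedule: misdemeanor vandalism $1,500; insurance fraud $37,300; grand theft $25,500; vehicle burglary $3,350.
Stacking rule: use the highest base only. Highest is insurance fraud at $37,300. Combined base = $37,300.
No failures to appear in the past ten years (−25%): $37,300 × 0.75 = $27,975.
Verified full-time employment (−35%): $27,975 × 0.65 = $18,183.75.
Age 65 or older (−35%): $18,183.75 × 0.65 = $11,819.44.
Loss or damage exceeded $50,000 (+10%): $11,819.44 × 1.1 = $13,001.38.
$13,001.38 is at or above the $6,500 minimum.
Rounded to the nearest dollar: $13,001.

$13,001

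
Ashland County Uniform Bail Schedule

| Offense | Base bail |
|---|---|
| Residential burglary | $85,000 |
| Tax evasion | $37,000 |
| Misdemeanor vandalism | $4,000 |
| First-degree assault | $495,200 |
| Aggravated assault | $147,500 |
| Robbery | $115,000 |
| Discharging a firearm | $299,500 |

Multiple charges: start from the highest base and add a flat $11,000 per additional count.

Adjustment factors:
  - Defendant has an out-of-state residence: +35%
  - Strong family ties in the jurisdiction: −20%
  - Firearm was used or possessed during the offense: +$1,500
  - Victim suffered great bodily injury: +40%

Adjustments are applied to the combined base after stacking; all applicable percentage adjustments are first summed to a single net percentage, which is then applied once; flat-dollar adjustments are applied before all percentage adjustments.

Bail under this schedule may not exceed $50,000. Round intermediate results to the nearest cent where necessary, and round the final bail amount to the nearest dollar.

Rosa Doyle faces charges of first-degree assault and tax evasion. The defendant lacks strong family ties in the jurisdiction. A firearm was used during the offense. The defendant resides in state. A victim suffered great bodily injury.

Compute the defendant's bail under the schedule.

$50,000

Base amounts from the schedule: first-degree assault $495,200; tax evasion $37,000.
Stacking rule: highest base plus $11,000 per additional charge. Highest is first-degree assault at $495,200; 1 additional charge → +$11,000. Combined base = $506,200.
Firearm was used or possessed during the offense (+$1,500 flat): $506,200 + $1,500 = $507,700.
Victim suffered great bodily injury (+40%): $507,700 × 1.4 = $710,780.
Result $710,780 exceeds the maximum of $50,000; bail is capped at $50,000.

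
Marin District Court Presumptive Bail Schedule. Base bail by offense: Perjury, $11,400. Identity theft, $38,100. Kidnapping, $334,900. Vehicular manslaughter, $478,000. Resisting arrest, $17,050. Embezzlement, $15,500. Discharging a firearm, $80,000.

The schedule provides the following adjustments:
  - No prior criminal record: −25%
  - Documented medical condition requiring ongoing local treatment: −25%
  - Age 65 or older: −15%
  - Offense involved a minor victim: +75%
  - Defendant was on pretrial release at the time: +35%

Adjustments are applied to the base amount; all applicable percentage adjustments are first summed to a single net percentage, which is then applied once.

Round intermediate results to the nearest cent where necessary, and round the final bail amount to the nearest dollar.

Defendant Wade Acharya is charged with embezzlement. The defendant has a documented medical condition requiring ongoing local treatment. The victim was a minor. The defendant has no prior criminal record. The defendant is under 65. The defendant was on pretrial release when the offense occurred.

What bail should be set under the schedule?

$24,800

Base amounts from the schedule: embezzlement $15,500.
Single charge. Combined base = $15,500.
Net percentage adjustment: −25% −25% +75% +35% = +60%. $15,500 × 1.6 = $24,800.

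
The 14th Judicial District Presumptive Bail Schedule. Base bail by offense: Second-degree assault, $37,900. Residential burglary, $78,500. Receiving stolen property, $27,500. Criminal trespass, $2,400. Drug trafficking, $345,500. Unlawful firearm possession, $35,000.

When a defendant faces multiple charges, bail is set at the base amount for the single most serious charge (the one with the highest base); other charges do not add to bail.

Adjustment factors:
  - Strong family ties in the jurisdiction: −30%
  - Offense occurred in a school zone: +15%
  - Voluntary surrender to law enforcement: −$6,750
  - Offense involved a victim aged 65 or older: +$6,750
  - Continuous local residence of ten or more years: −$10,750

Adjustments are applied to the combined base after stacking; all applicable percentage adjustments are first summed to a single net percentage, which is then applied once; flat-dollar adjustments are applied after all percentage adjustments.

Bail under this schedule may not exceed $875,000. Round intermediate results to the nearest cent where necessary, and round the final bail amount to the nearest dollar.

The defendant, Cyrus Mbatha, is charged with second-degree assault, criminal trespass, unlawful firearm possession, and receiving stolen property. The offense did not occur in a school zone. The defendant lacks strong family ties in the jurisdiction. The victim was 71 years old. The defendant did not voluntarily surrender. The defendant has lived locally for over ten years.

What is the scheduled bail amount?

$33,900

Base amounts from the schedule: second-degree assault $37,900; criminal trespass $2,400; unlawful firearm possession $35,000; receiving stolen property $27,500.
Stacking rule: use the highest base only. Highest is second-degree assault at $37,900. Combined base = $37,900.
Offense involved a victim aged 65 or older (+$6,750 flat): $37,900 + $6,750 = $44,650.
Continuous local residence of ten or more years (−$10,750 flat): $44,650 − $10,750 = $33,900.
$33,900 is within the $875,000 maximum.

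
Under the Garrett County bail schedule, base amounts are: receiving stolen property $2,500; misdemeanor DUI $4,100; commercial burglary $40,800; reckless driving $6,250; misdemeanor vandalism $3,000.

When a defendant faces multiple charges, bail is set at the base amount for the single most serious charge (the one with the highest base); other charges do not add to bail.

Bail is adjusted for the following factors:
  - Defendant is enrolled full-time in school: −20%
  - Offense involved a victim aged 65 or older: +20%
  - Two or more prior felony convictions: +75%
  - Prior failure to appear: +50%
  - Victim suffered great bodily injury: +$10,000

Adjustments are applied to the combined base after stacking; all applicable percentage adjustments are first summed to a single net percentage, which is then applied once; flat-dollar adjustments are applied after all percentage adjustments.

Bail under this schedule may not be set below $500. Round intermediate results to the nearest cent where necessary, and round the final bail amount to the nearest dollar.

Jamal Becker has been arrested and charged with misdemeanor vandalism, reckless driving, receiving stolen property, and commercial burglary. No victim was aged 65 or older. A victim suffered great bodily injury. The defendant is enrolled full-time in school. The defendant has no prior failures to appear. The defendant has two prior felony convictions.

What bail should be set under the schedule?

Base amounts from the schedule: misdemeanor vandalism $3,000; reckless driving $6,250; receiving stolen property $2,500; commercial burglary $40,800.
Stacking rule: use the highest base only. Highest is commercial burglary at $40,800. Combined base = $40,800.
Net percentage adjustment: −20% +75% = +55%. $40,800 × 1.55 = $63,240.
Victim suffered great bodily injury (+$10,000 flat): $63,240 + $10,000 = $73,240.
$73,240 is at or above the $500 minimum.

$73,240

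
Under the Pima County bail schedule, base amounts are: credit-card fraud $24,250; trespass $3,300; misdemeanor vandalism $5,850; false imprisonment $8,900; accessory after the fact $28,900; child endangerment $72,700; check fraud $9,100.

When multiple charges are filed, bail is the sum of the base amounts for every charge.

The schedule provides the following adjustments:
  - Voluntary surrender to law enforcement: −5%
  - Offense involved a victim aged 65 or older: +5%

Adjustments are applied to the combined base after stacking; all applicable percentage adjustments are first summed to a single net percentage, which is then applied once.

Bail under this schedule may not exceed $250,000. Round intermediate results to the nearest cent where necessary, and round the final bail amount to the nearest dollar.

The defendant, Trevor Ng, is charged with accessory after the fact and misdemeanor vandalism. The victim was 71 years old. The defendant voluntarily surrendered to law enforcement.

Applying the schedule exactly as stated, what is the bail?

Base amounts from the schedule: accessory after the fact $28,900; misdemeanor vandalism $5,850.
Stacking rule: sum of all bases. $28,900 + $5,850 = $34,750.
Net percentage adjustment: −5% +5% = +0%. $34,750 × 1 = $34,750.
$34,750 is within the $250,000 maximum.

$34,750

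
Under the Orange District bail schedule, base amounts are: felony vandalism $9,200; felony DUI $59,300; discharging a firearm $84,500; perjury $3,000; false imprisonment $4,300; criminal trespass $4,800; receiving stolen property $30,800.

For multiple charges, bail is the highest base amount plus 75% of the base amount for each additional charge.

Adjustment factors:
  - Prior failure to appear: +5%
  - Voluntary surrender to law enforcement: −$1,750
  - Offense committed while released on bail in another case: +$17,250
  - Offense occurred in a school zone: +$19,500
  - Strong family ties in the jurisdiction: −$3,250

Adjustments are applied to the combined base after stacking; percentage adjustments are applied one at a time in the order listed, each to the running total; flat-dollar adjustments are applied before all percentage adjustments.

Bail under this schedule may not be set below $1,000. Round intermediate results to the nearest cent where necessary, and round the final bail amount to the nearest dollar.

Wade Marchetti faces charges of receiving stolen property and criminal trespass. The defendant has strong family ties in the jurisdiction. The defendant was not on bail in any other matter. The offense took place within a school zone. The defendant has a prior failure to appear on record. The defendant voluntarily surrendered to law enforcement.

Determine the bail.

Base amounts from the schedule: receiving stolen property $30,800; criminal trespass $4,800.
Stacking rule: highest base plus 75% of each additional charge. Highest is receiving stolen property at $30,800. Additional: $4,800 × 75% = $3,600. Combined base = $30,800 + $3,600 = $34,400.
Voluntary surrender to law enforcement (−$1,750 flat): $34,400 − $1,750 = $32,650.
Offense occurred in a school zone (+$19,500 flat): $32,650 + $19,500 = $52,150.
Strong family ties in the jurisdiction (−$3,250 flat): $52,150 − $3,250 = $48,900.
Prior failure to appear (+5%): $48,900 × 1.05 = $51,345.
$51,345 is at or above the $1,000 minimum.

$51,345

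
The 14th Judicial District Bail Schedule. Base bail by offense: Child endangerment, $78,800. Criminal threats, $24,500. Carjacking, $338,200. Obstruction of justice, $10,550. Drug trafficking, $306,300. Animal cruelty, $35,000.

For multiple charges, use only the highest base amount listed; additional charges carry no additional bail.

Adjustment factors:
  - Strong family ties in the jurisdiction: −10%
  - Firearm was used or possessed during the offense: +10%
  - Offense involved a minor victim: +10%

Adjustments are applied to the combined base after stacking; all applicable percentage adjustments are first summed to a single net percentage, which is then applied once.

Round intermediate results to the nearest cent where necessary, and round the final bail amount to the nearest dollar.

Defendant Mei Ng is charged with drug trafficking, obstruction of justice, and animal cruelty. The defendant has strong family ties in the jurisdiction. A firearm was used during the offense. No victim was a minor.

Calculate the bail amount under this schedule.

$306,300

Base amounts from the schedule: drug trafficking $306,300; obstruction of justice $10,550; animal cruelty $35,000.
Stacking rule: use the highest base only. Highest is drug trafficking at $306,300. Combined base = $306,300.
Net percentage adjustment: −10% +10% = +0%. $306,300 × 1 = $306,300.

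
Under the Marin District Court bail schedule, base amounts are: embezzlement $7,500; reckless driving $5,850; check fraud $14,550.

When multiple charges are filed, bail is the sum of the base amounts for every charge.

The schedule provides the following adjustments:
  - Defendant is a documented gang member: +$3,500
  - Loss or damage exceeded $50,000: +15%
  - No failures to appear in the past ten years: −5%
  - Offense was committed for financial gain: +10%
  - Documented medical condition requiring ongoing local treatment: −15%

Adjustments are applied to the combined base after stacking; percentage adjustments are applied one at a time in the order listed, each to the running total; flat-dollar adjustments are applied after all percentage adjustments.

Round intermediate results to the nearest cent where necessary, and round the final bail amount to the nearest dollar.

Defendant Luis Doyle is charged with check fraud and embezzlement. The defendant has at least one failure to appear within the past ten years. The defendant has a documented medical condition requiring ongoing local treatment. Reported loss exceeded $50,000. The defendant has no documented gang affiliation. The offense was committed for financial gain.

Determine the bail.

$23,709

Base amounts from the schedule: check fraud $14,550; embezzlement $7,500.
Stacking rule: sum of all bases. $14,550 + $7,500 = $22,050.
Loss or damage exceeded $50,000 (+15%): $22,050 × 1.15 = $25,357.50.
Offense was committed for financial gain (+10%): $25,357.50 × 1.1 = $27,893.25.
Documented medical condition requiring ongoing local treatment (−15%): $27,893.25 × 0.85 = $23,709.26.
Rounded to the nearest dollar: $23,709.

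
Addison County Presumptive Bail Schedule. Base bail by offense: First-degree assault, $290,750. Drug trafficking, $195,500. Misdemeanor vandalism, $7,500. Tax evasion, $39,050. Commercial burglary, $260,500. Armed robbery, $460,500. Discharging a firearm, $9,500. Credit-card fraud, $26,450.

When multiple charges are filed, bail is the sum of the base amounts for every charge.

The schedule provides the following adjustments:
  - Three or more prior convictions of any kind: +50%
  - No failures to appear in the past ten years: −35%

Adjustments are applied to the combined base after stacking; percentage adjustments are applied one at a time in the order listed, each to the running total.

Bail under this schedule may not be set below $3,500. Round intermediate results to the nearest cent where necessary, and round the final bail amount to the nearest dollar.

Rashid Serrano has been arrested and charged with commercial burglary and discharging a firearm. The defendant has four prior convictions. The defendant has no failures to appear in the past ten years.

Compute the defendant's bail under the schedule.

Base amounts from the schedule: commercial burglary $260,500; discharging a firearm $9,500.
Stacking rule: sum of all bases. $260,500 + $9,500 = $270,000.
Three or more prior convictions of any kind (+50%): $270,000 × 1.5 = $405,000.
No failures to appear in the past ten years (−35%): $405,000 × 0.65 = $263,250.
$263,250 is at or above the $3,500 minimum.

$263,250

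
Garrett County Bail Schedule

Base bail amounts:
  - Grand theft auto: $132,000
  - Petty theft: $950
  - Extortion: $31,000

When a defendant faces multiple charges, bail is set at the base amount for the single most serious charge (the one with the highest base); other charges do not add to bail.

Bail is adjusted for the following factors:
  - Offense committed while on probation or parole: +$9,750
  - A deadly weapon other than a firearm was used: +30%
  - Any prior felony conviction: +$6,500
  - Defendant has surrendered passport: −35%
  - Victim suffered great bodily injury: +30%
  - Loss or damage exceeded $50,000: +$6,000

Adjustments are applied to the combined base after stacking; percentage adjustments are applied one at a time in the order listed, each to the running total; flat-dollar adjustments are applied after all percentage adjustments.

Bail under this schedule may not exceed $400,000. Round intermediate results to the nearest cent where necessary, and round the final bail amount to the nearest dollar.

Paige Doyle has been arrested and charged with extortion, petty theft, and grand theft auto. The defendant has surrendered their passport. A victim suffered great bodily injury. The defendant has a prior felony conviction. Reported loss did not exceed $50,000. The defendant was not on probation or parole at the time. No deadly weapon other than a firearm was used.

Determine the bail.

$118,040

Base amounts from the schedule: extortion $31,000; petty theft $950; grand theft auto $132,000.
Stacking rule: use the highest base only. Highest is grand theft auto at $132,000. Combined base = $132,000.
Defendant has surrendered passport (−35%): $132,000 × 0.65 = $85,800.
Victim suffered great bodily injury (+30%): $85,800 × 1.3 = $111,540.
Any prior felony conviction (+$6,500 flat): $111,540 + $6,500 = $118,040.
$118,040 is within the $400,000 maximum.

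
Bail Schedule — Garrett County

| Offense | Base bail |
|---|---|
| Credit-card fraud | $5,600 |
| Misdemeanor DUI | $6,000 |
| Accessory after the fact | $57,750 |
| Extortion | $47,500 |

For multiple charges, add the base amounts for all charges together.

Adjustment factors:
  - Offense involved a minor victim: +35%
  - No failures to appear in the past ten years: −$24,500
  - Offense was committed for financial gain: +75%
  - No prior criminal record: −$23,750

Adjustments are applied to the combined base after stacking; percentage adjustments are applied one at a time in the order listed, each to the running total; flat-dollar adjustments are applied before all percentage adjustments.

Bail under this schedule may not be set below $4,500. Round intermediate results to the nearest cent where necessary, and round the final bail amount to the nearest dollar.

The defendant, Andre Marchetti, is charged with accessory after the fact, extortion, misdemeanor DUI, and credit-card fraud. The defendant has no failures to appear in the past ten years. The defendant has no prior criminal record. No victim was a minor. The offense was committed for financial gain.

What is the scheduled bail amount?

$120,050

Base amounts from the schedule: accessory after the fact $57,750; extortion $47,500; misdemeanor DUI $6,000; credit-card fraud $5,600.
Stacking rule: sum of all bases. $57,750 + $47,500 + $6,000 + $5,600 = $116,850.
No failures to appear in the past ten years (−$24,500 flat): $116,850 − $24,500 = $92,350.
No prior criminal record (−$23,750 flat): $92,350 − $23,750 = $68,600.
Offense was committed for financial gain (+75%): $68,600 × 1.75 = $120,050.
$120,050 is at or above the $4,500 minimum.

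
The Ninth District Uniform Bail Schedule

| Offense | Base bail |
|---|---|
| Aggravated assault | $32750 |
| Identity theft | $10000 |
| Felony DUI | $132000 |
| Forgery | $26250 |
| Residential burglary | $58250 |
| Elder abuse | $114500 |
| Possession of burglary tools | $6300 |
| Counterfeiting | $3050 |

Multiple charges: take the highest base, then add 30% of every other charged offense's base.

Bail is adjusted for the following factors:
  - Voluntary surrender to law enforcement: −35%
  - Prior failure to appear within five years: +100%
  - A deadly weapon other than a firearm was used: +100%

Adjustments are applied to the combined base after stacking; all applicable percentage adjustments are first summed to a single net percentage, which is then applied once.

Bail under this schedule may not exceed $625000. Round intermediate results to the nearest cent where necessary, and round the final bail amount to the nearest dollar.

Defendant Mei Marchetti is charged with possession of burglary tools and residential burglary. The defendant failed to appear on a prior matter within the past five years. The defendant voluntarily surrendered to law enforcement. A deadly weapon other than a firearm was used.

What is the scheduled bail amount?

Base amounts from the schedule: possession of burglary tools $6300; residential burglary $58250.
Stacking rule: highest base plus 30% of each additional charge. Highest is residential burglary at $58250. Additional: $6300 × 30% = $1890. Combined base = $58250 + $1890 = $60140.
Net percentage adjustment: −35% +100% +100% = +165%. $60140 × 2.65 = $159371.
$159371 is within the $625000 maximum.

$159371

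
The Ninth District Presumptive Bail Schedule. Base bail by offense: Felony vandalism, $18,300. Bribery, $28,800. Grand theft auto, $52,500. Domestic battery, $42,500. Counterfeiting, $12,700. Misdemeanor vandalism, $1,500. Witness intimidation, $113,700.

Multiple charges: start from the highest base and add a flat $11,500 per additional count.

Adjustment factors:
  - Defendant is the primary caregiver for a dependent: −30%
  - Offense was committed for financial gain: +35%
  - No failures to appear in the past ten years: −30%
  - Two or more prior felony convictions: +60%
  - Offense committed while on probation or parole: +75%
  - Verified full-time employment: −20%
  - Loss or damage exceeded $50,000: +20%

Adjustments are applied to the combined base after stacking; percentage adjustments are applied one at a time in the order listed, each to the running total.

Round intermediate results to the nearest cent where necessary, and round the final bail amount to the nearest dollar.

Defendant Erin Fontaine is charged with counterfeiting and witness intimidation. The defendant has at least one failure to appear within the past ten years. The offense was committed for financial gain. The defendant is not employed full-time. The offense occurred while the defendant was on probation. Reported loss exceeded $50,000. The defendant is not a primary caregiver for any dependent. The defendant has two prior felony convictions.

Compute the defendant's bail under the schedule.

$567,907

Base amounts from the schedule: counterfeiting $12,700; witness intimidation $113,700.
Stacking rule: highest base plus $11,500 per additional charge. Highest is witness intimidation at $113,700; 1 additional charge → +$11,500. Combined base = $125,200.
Offense was committed for financial gain (+35%): $125,200 × 1.35 = $169,020.
Two or more prior felony convictions (+60%): $169,020 × 1.6 = $270,432.
Offense committed while on probation or parole (+75%): $270,432 × 1.75 = $473,256.
Loss or damage exceeded $50,000 (+20%): $473,256 × 1.2 = $567,907.20.
Rounded to the nearest dollar: $567,907.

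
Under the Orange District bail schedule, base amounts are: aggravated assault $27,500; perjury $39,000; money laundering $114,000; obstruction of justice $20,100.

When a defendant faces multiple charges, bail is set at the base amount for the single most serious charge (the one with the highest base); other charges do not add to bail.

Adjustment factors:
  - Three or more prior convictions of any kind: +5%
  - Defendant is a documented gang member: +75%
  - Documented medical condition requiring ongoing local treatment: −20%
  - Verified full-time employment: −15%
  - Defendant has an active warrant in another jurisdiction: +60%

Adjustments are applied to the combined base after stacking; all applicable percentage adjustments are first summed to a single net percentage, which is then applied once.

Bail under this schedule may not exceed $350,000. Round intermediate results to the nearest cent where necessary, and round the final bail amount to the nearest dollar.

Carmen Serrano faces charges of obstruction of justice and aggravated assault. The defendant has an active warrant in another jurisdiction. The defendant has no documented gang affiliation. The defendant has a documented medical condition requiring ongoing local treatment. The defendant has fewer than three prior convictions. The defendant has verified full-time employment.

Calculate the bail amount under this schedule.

$34,375

Base amounts from the schedule: obstruction of justice $20,100; aggravated assault $27,500.
Stacking rule: use the highest base only. Highest is aggravated assault at $27,500. Combined base = $27,500.
Net percentage adjustment: −20% −15% +60% = +25%. $27,500 × 1.25 = $34,375.
$34,375 is within the $350,000 maximum.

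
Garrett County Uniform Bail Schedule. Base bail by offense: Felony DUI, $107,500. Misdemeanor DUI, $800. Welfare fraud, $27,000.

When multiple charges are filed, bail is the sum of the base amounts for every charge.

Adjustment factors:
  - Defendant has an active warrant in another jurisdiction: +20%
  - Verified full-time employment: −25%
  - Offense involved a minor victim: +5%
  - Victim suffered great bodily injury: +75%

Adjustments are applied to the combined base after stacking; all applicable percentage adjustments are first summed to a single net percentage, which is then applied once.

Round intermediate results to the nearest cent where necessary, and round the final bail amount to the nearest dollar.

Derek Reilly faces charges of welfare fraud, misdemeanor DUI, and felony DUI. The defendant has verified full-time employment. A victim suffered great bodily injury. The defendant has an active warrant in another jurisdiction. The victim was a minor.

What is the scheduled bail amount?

Base amounts from the schedule: welfare fraud $27,000; misdemeanor DUI $800; felony DUI $107,500.
Stacking rule: sum of all bases. $27,000 + $800 + $107,500 = $135,300.
Net percentage adjustment: +20% −25% +5% +75% = +75%. $135,300 × 1.75 = $236,775.

$236,775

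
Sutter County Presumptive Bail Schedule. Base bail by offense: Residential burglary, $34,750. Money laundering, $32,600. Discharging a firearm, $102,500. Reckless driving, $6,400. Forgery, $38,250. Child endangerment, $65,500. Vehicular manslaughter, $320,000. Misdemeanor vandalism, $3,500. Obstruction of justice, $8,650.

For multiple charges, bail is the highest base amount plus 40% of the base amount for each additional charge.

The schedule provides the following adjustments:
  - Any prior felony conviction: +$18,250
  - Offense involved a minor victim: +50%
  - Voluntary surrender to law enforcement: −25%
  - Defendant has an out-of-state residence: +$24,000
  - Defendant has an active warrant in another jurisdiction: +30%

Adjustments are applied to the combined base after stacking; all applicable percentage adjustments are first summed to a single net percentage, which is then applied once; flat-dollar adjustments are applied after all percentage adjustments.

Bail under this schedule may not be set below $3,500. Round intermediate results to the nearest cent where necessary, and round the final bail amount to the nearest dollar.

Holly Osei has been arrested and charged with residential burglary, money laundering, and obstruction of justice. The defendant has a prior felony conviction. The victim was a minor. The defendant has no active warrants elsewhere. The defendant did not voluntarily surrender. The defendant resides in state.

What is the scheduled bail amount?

$95,125

Base amounts from the schedule: residential burglary $34,750; money laundering $32,600; obstruction of justice $8,650.
Stacking rule: highest base plus 40% of each additional charge. Highest is residential burglary at $34,750. Additional: $32,600 × 40% = $13,040; $8,650 × 40% = $3,460. Combined base = $34,750 + $16,500 = $51,250.
Offense involved a minor victim (+50%): $51,250 × 1.5 = $76,875.
Any prior felony conviction (+$18,250 flat): $76,875 + $18,250 = $95,125.
$95,125 is at or above the $3,500 minimum.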